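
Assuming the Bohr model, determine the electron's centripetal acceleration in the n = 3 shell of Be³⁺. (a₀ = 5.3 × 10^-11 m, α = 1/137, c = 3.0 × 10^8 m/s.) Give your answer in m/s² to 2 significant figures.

r = n²a₀/Z = 1.2 × 10^-10 m, v = Zαc/n = 2.9 × 10^6 m/s
a = v²/r = (2.9 × 10^6)² / 1.2 × 10^-10 = 7.1 × 10^22 m/s²

7.1 × 10^22 m/s²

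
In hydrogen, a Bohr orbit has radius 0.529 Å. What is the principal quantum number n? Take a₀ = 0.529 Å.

r_n = n²a₀/Z ⇒ n² = rZ/a₀ = 0.529 × 1 / 0.529 ≈ 1.00
n = 1

1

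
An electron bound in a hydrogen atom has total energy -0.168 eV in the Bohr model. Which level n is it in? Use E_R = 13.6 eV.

E_n = −E_R Z²/n² ⇒ n² = E_R Z²/(−E_n) = 13.6 × 1² / 0.168 ≈ 80.95
n = 9

9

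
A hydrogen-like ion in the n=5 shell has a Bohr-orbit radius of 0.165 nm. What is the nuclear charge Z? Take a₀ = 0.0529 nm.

r_n = n²a₀/Z ⇒ Z = n²a₀/r = 5² × 0.0529 / 0.165 ≈ 8.02
Z = 8

8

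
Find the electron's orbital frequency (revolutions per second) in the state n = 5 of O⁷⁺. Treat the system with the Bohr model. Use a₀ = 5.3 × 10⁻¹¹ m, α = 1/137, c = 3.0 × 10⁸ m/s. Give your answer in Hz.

r = n²a₀/Z = 1.7 × 10⁻¹⁰ m, v = Zαc/n = 3.5 × 10⁶ m/s
f = v/(2πr) = 3.4 × 10¹⁵ Hz

3.4 × 10¹⁵ Hz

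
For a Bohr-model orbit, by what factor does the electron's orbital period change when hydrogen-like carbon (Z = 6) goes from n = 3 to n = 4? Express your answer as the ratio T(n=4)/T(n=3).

64/27

T ∝ Z^-2 · n^3; with Z fixed, T ∝ n^3.
T(n=4)/T(n=3) = (4/3)^3 = 64/27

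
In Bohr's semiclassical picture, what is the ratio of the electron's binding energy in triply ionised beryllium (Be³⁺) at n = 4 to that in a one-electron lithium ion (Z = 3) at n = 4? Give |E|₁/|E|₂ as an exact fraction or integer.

|E| ∝ Z^2 · n^-2
|E|₁/|E|₂ = (4/3)^2 · (4/4)^-2 = 16/9

16/9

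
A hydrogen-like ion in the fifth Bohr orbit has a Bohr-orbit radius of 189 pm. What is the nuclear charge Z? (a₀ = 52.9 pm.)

r_n = n²a₀/Z ⇒ Z = n²a₀/r = 5² × 52.9 / 189 ≈ 7.00
Z = 7

7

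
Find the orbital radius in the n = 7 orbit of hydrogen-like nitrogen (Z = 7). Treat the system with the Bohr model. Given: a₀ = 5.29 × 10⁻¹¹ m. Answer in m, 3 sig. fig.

3.70 × 10⁻¹⁰ m

r_n = n²a₀/Z = 7² × 5.29 × 10⁻¹¹ / 7
    = 49 × 5.29 × 10⁻¹¹ / 7 = 3.70 × 10⁻¹⁰ m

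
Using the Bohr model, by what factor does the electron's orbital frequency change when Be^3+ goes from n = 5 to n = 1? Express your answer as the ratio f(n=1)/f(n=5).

f ∝ Z^2 · n^-3; with Z fixed, f ∝ n^-3.
f(n=1)/f(n=5) = (1/5)^-3 = 125

125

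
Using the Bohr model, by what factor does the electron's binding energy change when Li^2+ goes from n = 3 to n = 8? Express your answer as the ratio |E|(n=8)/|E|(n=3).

9/64

|E| ∝ Z^2 · n^-2; with Z fixed, |E| ∝ n^-2.
|E|(n=8)/|E|(n=3) = (8/3)^-2 = 9/64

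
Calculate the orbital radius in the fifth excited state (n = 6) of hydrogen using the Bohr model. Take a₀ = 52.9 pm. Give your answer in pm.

r_n = n²a₀/Z = 6² × 52.9 / 1
    = 36 × 52.9 / 1 = 1900 pm

1900 pm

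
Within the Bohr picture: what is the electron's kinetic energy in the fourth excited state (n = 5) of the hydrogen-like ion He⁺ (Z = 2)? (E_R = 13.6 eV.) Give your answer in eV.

2.18 eV

For a Coulomb orbit the virial theorem gives K = −E_n.
E_n = −E_R·Z²/n², so K = E_R·Z²/n² = 13.6 × 2²/5² = 2.18 eV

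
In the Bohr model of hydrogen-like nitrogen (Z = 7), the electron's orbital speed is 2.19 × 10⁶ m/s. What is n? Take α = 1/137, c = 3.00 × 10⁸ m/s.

v_n = Zαc/n ⇒ n = Zαc/v = 7 × 0.00730 × 3.00 × 10⁸ / 2.19 × 10⁶ ≈ 7.00
n = 7

7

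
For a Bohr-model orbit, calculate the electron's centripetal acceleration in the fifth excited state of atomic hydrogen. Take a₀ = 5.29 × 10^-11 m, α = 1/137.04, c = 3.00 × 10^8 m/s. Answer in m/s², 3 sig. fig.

r = n²a₀/Z = 1.90 × 10^-9 m, v = Zαc/n = 3.65 × 10^5 m/s
a = v²/r = (3.65 × 10^5)² / 1.90 × 10^-9 = 6.99 × 10^19 m/s²

6.99 × 10^19 m/s²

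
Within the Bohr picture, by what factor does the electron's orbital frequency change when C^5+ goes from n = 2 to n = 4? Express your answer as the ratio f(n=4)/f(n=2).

f ∝ Z^2 · n^-3; with Z fixed, f ∝ n^-3.
f(n=4)/f(n=2) = (4/2)^-3 = 1/8

1/8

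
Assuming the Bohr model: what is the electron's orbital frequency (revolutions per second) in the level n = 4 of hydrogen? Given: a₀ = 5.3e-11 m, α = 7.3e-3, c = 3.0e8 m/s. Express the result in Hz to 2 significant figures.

1.0e14 Hz

r = n²a₀/Z = 8.5e-10 m, v = Zαc/n = 5.5e5 m/s
f = v/(2πr) = 1.0e14 Hz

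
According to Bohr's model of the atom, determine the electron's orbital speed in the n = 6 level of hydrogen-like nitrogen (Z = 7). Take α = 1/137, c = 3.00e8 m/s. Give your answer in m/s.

v_n = Zαc/n = 7 × 0.00730 × 3.00e8 / 6
    = 2.55e6 m/s

2.55e6 m/s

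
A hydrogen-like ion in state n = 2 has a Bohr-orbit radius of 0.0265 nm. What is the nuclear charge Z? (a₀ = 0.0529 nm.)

8

r_n = n²a₀/Z ⇒ Z = n²a₀/r = 2² × 0.0529 / 0.0265 ≈ 7.98
Z = 8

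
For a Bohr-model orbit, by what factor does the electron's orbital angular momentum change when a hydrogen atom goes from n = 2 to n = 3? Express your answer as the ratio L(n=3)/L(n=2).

L = nℏ depends only on n, so L ∝ n.
L(n=3)/L(n=2) = (3/2)^1 = 3/2

3/2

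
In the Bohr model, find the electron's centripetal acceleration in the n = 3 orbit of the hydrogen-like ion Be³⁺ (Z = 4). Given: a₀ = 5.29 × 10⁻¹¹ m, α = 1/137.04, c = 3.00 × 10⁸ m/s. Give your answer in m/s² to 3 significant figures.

7.16 × 10²² m/s²

r = n²a₀/Z = 1.19 × 10⁻¹⁰ m, v = Zαc/n = 2.92 × 10⁶ m/s
a = v²/r = (2.92 × 10⁶)² / 1.19 × 10⁻¹⁰ = 7.16 × 10²² m/s²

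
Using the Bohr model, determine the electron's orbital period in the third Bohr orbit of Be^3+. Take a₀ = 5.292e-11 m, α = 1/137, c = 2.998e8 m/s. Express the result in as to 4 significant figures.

r = n²a₀/Z = 3²·5.292e-11/4 = 1.191e-10 m
v = Zαc/n = 4·0.007299·2.998e8/3 = 2.918e6 m/s
T = 2πr/v = 2.564e-16 s = 256.4 as

256.4 as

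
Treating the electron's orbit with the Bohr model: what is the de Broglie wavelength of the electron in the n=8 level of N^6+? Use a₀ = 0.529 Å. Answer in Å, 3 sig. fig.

3.80 Å

The Bohr quantisation condition is nλ = 2πr_n.
r_n = n²a₀/Z = 4.84 Å
λ = 2πr_n/n = 2π·4.84/8 = 3.80 Å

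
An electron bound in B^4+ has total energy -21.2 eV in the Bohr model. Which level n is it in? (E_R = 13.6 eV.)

4

E_n = −E_R Z²/n² ⇒ n² = E_R Z²/(−E_n) = 13.6 × 5² / 21.2 ≈ 16.04
n = 4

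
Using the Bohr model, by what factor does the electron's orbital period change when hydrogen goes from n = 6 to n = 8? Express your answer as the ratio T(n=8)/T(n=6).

T ∝ Z^-2 · n^3; with Z fixed, T ∝ n^3.
T(n=8)/T(n=6) = (8/6)^3 = 64/27

64/27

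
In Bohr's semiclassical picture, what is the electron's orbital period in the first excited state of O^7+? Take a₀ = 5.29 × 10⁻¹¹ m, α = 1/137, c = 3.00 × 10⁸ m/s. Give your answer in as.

19.0 as

r = n²a₀/Z = 2²·5.29 × 10⁻¹¹/8 = 2.65 × 10⁻¹¹ m
v = Zαc/n = 8·0.00730·3.00 × 10⁸/2 = 8.76 × 10⁶ m/s
T = 2πr/v = 1.90 × 10⁻¹⁷ s = 19.0 as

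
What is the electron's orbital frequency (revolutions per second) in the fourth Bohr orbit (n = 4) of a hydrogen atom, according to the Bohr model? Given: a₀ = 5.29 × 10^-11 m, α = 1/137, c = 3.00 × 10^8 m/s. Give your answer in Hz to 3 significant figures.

1.03 × 10^14 Hz

r = n²a₀/Z = 8.46 × 10^-10 m, v = Zαc/n = 5.47 × 10^5 m/s
f = v/(2πr) = 1.03 × 10^14 Hz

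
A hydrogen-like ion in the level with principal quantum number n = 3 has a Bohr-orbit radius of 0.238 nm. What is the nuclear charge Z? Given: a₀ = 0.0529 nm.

2

r_n = n²a₀/Z ⇒ Z = n²a₀/r = 3² × 0.0529 / 0.238 ≈ 2.00
Z = 2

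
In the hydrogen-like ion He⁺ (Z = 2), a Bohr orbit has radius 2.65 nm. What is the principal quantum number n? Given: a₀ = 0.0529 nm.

10

r_n = n²a₀/Z ⇒ n² = rZ/a₀ = 2.65 × 2 / 0.0529 ≈ 100.19
n = 10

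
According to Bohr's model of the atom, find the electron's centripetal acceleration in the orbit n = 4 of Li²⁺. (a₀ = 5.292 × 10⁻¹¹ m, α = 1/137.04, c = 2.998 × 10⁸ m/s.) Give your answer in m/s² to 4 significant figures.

9.538 × 10²¹ m/s²

r = n²a₀/Z = 2.822 × 10⁻¹⁰ m, v = Zαc/n = 1.641 × 10⁶ m/s
a = v²/r = (1.641 × 10⁶)² / 2.822 × 10⁻¹⁰ = 9.538 × 10²¹ m/s²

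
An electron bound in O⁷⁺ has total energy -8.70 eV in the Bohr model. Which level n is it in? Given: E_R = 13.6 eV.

10

E_n = −E_R Z²/n² ⇒ n² = E_R Z²/(−E_n) = 13.6 × 8² / 8.70 ≈ 100.05
n = 10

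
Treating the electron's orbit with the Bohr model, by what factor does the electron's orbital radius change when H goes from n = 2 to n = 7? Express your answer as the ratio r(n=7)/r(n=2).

49/4

r ∝ Z^-1 · n^2; with Z fixed, r ∝ n^2.
r(n=7)/r(n=2) = (7/2)^2 = 49/4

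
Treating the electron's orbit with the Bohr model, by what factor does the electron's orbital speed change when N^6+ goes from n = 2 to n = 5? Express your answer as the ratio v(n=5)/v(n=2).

v ∝ Z^1 · n^-1; with Z fixed, v ∝ n^-1.
v(n=5)/v(n=2) = (5/2)^-1 = 2/5

2/5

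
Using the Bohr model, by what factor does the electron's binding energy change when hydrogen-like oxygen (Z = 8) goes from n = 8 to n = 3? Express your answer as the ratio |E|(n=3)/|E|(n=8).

|E| ∝ Z^2 · n^-2; with Z fixed, |E| ∝ n^-2.
|E|(n=3)/|E|(n=8) = (3/8)^-2 = 64/9

64/9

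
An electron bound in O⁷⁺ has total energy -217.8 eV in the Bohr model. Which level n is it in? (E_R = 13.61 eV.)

2

E_n = −E_R Z²/n² ⇒ n² = E_R Z²/(−E_n) = 13.61 × 8² / 217.8 ≈ 4.00
n = 2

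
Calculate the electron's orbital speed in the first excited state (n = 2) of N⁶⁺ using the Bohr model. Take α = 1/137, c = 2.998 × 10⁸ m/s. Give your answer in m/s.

v_n = Zαc/n = 7 × 0.007299 × 2.998 × 10⁸ / 2
    = 7.659 × 10⁶ m/s

7.659 × 10⁶ m/s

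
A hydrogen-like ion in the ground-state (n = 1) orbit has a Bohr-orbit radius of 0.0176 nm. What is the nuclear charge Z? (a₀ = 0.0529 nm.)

r_n = n²a₀/Z ⇒ Z = n²a₀/r = 1² × 0.0529 / 0.0176 ≈ 3.01
Z = 3

3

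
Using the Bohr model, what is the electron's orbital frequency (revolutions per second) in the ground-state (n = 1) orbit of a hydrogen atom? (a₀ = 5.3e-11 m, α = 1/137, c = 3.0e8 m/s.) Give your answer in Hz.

r = n²a₀/Z = 5.3e-11 m, v = Zαc/n = 2.2e6 m/s
f = v/(2πr) = 6.6e15 Hz

6.6e15 Hz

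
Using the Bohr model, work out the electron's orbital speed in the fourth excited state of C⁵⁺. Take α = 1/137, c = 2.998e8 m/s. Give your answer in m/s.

v_n = Zαc/n = 6 × 0.007299 × 2.998e8 / 5
    = 2.626e6 m/s

2.626e6 m/s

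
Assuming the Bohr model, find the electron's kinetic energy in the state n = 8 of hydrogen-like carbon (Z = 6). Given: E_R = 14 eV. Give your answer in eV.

For a Coulomb orbit the virial theorem gives K = −E_n.
E_n = −E_R·Z²/n², so K = E_R·Z²/n² = 14 × 6²/8² = 7.9 eV

7.9 eV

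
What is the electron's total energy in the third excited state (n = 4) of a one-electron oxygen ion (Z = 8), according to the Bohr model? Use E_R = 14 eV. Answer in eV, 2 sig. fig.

-56 eV

E_n = −E_R·Z²/n² = −14 × 8²/4² = -56 eV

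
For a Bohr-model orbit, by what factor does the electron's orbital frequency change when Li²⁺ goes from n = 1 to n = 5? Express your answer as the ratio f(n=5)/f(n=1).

f ∝ Z^2 · n^-3; with Z fixed, f ∝ n^-3.
f(n=5)/f(n=1) = (5/1)^-3 = 1/125

1/125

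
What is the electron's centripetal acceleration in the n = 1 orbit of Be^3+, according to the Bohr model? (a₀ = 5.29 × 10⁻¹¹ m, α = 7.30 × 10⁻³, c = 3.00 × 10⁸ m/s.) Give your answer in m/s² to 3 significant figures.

r = n²a₀/Z = 1.32 × 10⁻¹¹ m, v = Zαc/n = 8.76 × 10⁶ m/s
a = v²/r = (8.76 × 10⁶)² / 1.32 × 10⁻¹¹ = 5.80 × 10²⁴ m/s²

5.80 × 10²⁴ m/s²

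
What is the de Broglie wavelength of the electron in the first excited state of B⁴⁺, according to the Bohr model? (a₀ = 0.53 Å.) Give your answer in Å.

1.3 Å

The Bohr quantisation condition is nλ = 2πr_n.
r_n = n²a₀/Z = 0.42 Å
λ = 2πr_n/n = 2π·0.42/2 = 1.3 Å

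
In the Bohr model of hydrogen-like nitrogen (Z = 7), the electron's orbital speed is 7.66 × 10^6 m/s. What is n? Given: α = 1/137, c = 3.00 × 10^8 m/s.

v_n = Zαc/n ⇒ n = Zαc/v = 7 × 0.00730 × 3.00 × 10^8 / 7.66 × 10^6 ≈ 2.00
n = 2

2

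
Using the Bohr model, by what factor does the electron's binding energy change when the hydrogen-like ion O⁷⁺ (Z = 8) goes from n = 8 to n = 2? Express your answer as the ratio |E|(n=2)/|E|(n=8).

|E| ∝ Z^2 · n^-2; with Z fixed, |E| ∝ n^-2.
|E|(n=2)/|E|(n=8) = (2/8)^-2 = 16

16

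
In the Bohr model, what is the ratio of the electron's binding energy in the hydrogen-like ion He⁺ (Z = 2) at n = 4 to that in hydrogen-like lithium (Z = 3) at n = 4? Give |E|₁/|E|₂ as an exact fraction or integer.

|E| ∝ Z^2 · n^-2
|E|₁/|E|₂ = (2/3)^2 · (4/4)^-2 = 4/9

4/9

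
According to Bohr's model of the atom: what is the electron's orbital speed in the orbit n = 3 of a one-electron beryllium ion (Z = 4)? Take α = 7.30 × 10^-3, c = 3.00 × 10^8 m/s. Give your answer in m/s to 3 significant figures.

2.92 × 10^6 m/s

v_n = Zαc/n = 4 × 0.00730 × 3.00 × 10^8 / 3
    = 2.92 × 10^6 m/s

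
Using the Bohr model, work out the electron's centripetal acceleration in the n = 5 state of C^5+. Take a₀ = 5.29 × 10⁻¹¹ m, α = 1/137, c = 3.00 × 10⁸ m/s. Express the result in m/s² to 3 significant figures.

3.13 × 10²² m/s²

r = n²a₀/Z = 2.20 × 10⁻¹⁰ m, v = Zαc/n = 2.63 × 10⁶ m/s
a = v²/r = (2.63 × 10⁶)² / 2.20 × 10⁻¹⁰ = 3.13 × 10²² m/s²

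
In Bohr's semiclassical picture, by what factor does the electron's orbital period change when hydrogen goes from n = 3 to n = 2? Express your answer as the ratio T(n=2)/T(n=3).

8/27

T ∝ Z^-2 · n^3; with Z fixed, T ∝ n^3.
T(n=2)/T(n=3) = (2/3)^3 = 8/27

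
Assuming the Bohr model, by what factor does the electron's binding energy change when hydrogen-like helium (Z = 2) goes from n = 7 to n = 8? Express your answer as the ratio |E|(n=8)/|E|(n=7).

|E| ∝ Z^2 · n^-2; with Z fixed, |E| ∝ n^-2.
|E|(n=8)/|E|(n=7) = (8/7)^-2 = 49/64

49/64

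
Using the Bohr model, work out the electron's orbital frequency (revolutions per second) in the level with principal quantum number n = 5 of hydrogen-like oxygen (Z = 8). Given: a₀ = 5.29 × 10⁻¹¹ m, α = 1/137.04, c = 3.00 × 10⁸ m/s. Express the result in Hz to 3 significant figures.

3.37 × 10¹⁵ Hz

r = n²a₀/Z = 1.65 × 10⁻¹⁰ m, v = Zαc/n = 3.50 × 10⁶ m/s
f = v/(2πr) = 3.37 × 10¹⁵ Hz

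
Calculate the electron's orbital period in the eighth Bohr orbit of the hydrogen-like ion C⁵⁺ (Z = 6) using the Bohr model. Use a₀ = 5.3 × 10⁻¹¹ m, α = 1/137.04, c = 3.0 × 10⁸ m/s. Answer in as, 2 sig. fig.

2200 as

r = n²a₀/Z = 8²·5.3 × 10⁻¹¹/6 = 5.7 × 10⁻¹⁰ m
v = Zαc/n = 6·0.0073·3.0 × 10⁸/8 = 1.6 × 10⁶ m/s
T = 2πr/v = 2.2 × 10⁻¹⁵ s = 2200 as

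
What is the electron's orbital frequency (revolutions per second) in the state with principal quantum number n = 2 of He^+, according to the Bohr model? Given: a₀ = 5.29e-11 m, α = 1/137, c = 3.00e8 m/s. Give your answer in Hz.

r = n²a₀/Z = 1.06e-10 m, v = Zαc/n = 2.19e6 m/s
f = v/(2πr) = 3.29e15 Hz

3.29e15 Hz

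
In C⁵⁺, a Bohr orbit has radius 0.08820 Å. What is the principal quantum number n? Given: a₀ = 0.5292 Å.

r_n = n²a₀/Z ⇒ n² = rZ/a₀ = 0.08820 × 6 / 0.5292 ≈ 1.00
n = 1

1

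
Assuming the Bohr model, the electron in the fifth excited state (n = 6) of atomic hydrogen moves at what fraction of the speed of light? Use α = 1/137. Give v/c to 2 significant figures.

0.0012

v_n = Zαc/n, so v/c = Zα/n = 1 × 0.0073 / 6 = 0.0012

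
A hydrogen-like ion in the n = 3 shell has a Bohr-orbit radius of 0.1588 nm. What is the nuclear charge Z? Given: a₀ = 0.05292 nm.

3

r_n = n²a₀/Z ⇒ Z = n²a₀/r = 3² × 0.05292 / 0.1588 ≈ 3.00
Z = 3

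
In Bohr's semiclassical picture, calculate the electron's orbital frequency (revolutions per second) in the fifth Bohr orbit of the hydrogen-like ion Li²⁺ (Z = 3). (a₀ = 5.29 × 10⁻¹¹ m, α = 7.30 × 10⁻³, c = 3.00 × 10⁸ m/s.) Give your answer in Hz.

r = n²a₀/Z = 4.41 × 10⁻¹⁰ m, v = Zαc/n = 1.31 × 10⁶ m/s
f = v/(2πr) = 4.74 × 10¹⁴ Hz

4.74 × 10¹⁴ Hz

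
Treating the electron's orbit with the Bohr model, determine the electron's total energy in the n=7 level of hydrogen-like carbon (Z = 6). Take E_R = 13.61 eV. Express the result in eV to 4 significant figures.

E_n = −E_R·Z²/n² = −13.61 × 6²/7² = -9.999 eV

-9.999 eV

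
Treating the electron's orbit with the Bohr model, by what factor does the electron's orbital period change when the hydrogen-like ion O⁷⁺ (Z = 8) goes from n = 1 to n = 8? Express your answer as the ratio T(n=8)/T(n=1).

T ∝ Z^-2 · n^3; with Z fixed, T ∝ n^3.
T(n=8)/T(n=1) = (8/1)^3 = 512

512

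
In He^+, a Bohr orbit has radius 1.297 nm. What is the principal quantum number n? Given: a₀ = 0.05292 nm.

r_n = n²a₀/Z ⇒ n² = rZ/a₀ = 1.297 × 2 / 0.05292 ≈ 49.02
n = 7

7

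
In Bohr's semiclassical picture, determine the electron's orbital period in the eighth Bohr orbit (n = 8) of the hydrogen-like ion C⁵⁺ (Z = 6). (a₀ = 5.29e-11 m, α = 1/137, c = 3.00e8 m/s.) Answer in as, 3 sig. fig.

r = n²a₀/Z = 8²·5.29e-11/6 = 5.64e-10 m
v = Zαc/n = 6·0.00730·3.00e8/8 = 1.64e6 m/s
T = 2πr/v = 2.16e-15 s = 2160 as

2160 as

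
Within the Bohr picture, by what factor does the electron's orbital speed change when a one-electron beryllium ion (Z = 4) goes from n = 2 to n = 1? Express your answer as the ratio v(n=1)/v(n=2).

v ∝ Z^1 · n^-1; with Z fixed, v ∝ n^-1.
v(n=1)/v(n=2) = (1/2)^-1 = 2

2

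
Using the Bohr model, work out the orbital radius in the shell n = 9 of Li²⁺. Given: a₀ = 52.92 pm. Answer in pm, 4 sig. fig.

1429 pm

r_n = n²a₀/Z = 9² × 52.92 / 3
    = 81 × 52.92 / 3 = 1429 pm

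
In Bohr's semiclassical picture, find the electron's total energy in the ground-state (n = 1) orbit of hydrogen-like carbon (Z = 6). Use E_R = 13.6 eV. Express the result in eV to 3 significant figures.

-490 eV

E_n = −E_R·Z²/n² = −13.6 × 6²/1² = -490 eV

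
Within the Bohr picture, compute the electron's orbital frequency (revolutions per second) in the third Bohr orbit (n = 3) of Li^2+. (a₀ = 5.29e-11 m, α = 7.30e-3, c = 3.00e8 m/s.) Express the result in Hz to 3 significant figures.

r = n²a₀/Z = 1.59e-10 m, v = Zαc/n = 2.19e6 m/s
f = v/(2πr) = 2.20e15 Hz

2.20e15 Hz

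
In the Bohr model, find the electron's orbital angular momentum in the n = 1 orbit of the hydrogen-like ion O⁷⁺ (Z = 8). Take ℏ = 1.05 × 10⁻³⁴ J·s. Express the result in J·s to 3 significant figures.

L_n = nℏ = 1 × 1.05 × 10⁻³⁴ = 1.05 × 10⁻³⁴ J·s

1.05 × 10⁻³⁴ J·s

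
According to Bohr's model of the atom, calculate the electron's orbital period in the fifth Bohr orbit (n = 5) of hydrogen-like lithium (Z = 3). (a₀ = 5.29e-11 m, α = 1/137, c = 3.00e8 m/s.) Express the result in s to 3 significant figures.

r = n²a₀/Z = 5²·5.29e-11/3 = 4.41e-10 m
v = Zαc/n = 3·0.00730·3.00e8/5 = 1.31e6 m/s
T = 2πr/v = 2.11e-15 s

2.11e-15 s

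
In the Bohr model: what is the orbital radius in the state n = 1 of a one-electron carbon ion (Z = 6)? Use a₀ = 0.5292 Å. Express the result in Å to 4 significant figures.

0.08820 Å

r_n = n²a₀/Z = 1² × 0.5292 / 6
    = 1 × 0.5292 / 6 = 0.08820 Å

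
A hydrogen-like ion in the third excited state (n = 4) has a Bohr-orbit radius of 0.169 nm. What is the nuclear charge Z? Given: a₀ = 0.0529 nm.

5

r_n = n²a₀/Z ⇒ Z = n²a₀/r = 4² × 0.0529 / 0.169 ≈ 5.01
Z = 5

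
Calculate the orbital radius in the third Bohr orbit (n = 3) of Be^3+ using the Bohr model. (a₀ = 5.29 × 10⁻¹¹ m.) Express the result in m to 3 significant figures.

1.19 × 10⁻¹⁰ m

r_n = n²a₀/Z = 3² × 5.29 × 10⁻¹¹ / 4
    = 9 × 5.29 × 10⁻¹¹ / 4 = 1.19 × 10⁻¹⁰ m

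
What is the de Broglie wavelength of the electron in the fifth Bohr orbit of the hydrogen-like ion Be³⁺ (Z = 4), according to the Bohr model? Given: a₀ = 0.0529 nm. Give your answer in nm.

0.415 nm

The Bohr quantisation condition is nλ = 2πr_n.
r_n = n²a₀/Z = 0.331 nm
λ = 2πr_n/n = 2π·0.331/5 = 0.415 nm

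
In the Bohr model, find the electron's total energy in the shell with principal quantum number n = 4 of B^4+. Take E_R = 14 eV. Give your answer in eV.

E_n = −E_R·Z²/n² = −14 × 5²/4² = -22 eV

-22 eV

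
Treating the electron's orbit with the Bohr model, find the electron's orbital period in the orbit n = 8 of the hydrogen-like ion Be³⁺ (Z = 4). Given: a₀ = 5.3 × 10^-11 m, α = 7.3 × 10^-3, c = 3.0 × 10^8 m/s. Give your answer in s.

4.9 × 10^-15 s

r = n²a₀/Z = 8²·5.3 × 10^-11/4 = 8.5 × 10^-10 m
v = Zαc/n = 4·0.0073·3.0 × 10^8/8 = 1.1 × 10^6 m/s
T = 2πr/v = 4.9 × 10^-15 s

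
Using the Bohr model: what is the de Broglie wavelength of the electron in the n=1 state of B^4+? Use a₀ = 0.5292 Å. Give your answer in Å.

0.6650 Å

The Bohr quantisation condition is nλ = 2πr_n.
r_n = n²a₀/Z = 0.1058 Å
λ = 2πr_n/n = 2π·0.1058/1 = 0.6650 Å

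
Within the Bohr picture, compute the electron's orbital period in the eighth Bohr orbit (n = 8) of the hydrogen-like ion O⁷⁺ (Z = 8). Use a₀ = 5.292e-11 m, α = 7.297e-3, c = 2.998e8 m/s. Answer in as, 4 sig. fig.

r = n²a₀/Z = 8²·5.292e-11/8 = 4.234e-10 m
v = Zαc/n = 8·0.007297·2.998e8/8 = 2.188e6 m/s
T = 2πr/v = 1.216e-15 s = 1216 as

1216 as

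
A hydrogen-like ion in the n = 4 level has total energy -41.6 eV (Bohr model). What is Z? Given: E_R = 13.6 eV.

E_n = −E_R Z²/n² ⇒ Z² = −E_n n²/E_R = 41.6 × 4² / 13.6 ≈ 48.94
Z = 7

7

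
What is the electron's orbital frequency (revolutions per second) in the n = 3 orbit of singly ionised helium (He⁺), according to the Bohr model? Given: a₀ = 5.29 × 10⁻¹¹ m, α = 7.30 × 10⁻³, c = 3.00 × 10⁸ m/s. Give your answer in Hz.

9.76 × 10¹⁴ Hz

r = n²a₀/Z = 2.38 × 10⁻¹⁰ m, v = Zαc/n = 1.46 × 10⁶ m/s
f = v/(2πr) = 9.76 × 10¹⁴ Hz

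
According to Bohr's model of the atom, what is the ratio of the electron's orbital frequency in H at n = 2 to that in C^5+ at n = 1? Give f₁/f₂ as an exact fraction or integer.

f ∝ Z^2 · n^-3
f₁/f₂ = (1/6)^2 · (2/1)^-3 = 1/288

1/288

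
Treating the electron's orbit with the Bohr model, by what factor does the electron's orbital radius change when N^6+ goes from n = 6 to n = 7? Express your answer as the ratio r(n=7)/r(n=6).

49/36

r ∝ Z^-1 · n^2; with Z fixed, r ∝ n^2.
r(n=7)/r(n=6) = (7/6)^2 = 49/36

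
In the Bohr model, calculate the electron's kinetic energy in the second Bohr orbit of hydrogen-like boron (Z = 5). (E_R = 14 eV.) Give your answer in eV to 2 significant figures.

88 eV

For a Coulomb orbit the virial theorem gives K = −E_n.
E_n = −E_R·Z²/n², so K = E_R·Z²/n² = 14 × 5²/2² = 88 eV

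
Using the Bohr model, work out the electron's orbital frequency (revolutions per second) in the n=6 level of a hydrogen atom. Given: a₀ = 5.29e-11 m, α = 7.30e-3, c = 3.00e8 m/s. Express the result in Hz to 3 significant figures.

3.05e13 Hz

r = n²a₀/Z = 1.90e-9 m, v = Zαc/n = 3.65e5 m/s
f = v/(2πr) = 3.05e13 Hz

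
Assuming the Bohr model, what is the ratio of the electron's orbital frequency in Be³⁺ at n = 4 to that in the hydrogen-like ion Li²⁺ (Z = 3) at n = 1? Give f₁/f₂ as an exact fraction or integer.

f ∝ Z^2 · n^-3
f₁/f₂ = (4/3)^2 · (4/1)^-3 = 1/36

1/36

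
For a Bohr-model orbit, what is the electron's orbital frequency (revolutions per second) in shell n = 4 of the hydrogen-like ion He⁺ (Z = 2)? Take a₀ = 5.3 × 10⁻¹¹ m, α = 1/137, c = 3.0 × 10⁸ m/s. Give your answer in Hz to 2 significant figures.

4.1 × 10¹⁴ Hz

r = n²a₀/Z = 4.2 × 10⁻¹⁰ m, v = Zαc/n = 1.1 × 10⁶ m/s
f = v/(2πr) = 4.1 × 10¹⁴ Hz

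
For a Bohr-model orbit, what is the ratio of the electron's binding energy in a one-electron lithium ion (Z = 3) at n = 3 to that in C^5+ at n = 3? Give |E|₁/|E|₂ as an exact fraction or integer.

1/4

|E| ∝ Z^2 · n^-2
|E|₁/|E|₂ = (3/6)^2 · (3/3)^-2 = 1/4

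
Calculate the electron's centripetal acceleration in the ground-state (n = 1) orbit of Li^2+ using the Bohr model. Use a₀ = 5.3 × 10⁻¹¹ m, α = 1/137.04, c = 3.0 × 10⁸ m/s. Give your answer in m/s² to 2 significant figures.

r = n²a₀/Z = 1.8 × 10⁻¹¹ m, v = Zαc/n = 6.6 × 10⁶ m/s
a = v²/r = (6.6 × 10⁶)² / 1.8 × 10⁻¹¹ = 2.4 × 10²⁴ m/s²

2.4 × 10²⁴ m/s²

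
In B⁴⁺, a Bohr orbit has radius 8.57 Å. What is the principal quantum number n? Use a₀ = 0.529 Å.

9

r_n = n²a₀/Z ⇒ n² = rZ/a₀ = 8.57 × 5 / 0.529 ≈ 81.00
n = 9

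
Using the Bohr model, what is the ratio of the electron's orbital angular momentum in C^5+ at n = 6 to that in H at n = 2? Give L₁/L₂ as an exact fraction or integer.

L = nℏ is independent of Z.
L₁/L₂ = n₁/n₂ = 6/2 = 3

3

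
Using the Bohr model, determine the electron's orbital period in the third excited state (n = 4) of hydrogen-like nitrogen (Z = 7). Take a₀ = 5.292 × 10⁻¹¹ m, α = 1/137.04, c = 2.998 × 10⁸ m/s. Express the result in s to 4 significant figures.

r = n²a₀/Z = 4²·5.292 × 10⁻¹¹/7 = 1.210 × 10⁻¹⁰ m
v = Zαc/n = 7·0.007297·2.998 × 10⁸/4 = 3.828 × 10⁶ m/s
T = 2πr/v = 1.985 × 10⁻¹⁶ s

1.985 × 10⁻¹⁶ s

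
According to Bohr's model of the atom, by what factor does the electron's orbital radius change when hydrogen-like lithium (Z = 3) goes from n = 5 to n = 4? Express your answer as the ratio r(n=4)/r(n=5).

16/25

r ∝ Z^-1 · n^2; with Z fixed, r ∝ n^2.
r(n=4)/r(n=5) = (4/5)^2 = 16/25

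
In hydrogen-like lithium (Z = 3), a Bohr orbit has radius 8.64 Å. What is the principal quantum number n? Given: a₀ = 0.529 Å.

7

r_n = n²a₀/Z ⇒ n² = rZ/a₀ = 8.64 × 3 / 0.529 ≈ 49.00
n = 7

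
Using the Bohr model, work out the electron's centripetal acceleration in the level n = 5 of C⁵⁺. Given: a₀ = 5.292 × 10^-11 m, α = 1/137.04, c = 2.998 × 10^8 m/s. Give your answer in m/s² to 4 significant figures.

3.126 × 10^22 m/s²

r = n²a₀/Z = 2.205 × 10^-10 m, v = Zαc/n = 2.625 × 10^6 m/s
a = v²/r = (2.625 × 10^6)² / 2.205 × 10^-10 = 3.126 × 10^22 m/s²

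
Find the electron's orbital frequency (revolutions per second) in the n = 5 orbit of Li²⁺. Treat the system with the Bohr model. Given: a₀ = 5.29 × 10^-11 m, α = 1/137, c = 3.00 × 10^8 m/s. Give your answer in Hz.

r = n²a₀/Z = 4.41 × 10^-10 m, v = Zαc/n = 1.31 × 10^6 m/s
f = v/(2πr) = 4.74 × 10^14 Hz

4.74 × 10^14 Hz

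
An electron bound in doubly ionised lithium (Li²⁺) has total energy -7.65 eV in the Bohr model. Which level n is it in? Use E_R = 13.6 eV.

E_n = −E_R Z²/n² ⇒ n² = E_R Z²/(−E_n) = 13.6 × 3² / 7.65 ≈ 16.00
n = 4

4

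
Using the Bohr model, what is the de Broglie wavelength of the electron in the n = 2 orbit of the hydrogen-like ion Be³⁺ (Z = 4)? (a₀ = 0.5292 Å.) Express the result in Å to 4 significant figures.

1.663 Å

The Bohr quantisation condition is nλ = 2πr_n.
r_n = n²a₀/Z = 0.5292 Å
λ = 2πr_n/n = 2π·0.5292/2 = 1.663 Å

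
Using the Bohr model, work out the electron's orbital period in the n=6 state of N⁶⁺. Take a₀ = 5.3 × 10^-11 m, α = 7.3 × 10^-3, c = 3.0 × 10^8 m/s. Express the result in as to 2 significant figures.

r = n²a₀/Z = 6²·5.3 × 10^-11/7 = 2.7 × 10^-10 m
v = Zαc/n = 7·0.0073·3.0 × 10^8/6 = 2.6 × 10^6 m/s
T = 2πr/v = 6.7 × 10^-16 s = 670 as

670 as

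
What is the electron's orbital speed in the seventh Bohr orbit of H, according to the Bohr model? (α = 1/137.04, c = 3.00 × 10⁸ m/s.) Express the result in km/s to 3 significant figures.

v_n = Zαc/n = 1 × 0.00730 × 3.00 × 10⁸ / 7
    = 313 km/s

313 km/s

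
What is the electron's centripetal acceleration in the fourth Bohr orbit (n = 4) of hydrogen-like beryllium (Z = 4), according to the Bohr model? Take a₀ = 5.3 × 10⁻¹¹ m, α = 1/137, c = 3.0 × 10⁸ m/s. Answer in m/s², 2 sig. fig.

2.3 × 10²² m/s²

r = n²a₀/Z = 2.1 × 10⁻¹⁰ m, v = Zαc/n = 2.2 × 10⁶ m/s
a = v²/r = (2.2 × 10⁶)² / 2.1 × 10⁻¹⁰ = 2.3 × 10²² m/s²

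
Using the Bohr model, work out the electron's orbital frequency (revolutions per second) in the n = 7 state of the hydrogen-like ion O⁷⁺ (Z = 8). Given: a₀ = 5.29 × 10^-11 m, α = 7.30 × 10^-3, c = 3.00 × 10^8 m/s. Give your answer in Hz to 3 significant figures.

1.23 × 10^15 Hz

r = n²a₀/Z = 3.24 × 10^-10 m, v = Zαc/n = 2.50 × 10^6 m/s
f = v/(2πr) = 1.23 × 10^15 Hz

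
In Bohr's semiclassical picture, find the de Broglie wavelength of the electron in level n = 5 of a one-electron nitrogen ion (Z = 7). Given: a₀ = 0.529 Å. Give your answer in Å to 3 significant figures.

2.37 Å

The Bohr quantisation condition is nλ = 2πr_n.
r_n = n²a₀/Z = 1.89 Å
λ = 2πr_n/n = 2π·1.89/5 = 2.37 Å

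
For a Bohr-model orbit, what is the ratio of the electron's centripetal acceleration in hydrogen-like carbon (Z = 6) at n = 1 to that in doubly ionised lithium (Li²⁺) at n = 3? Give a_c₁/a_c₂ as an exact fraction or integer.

648

a_c ∝ Z^3 · n^-4
a_c₁/a_c₂ = (6/3)^3 · (1/3)^-4 = 648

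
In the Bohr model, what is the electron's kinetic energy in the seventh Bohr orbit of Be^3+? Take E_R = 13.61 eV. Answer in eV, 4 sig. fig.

4.444 eV

For a Coulomb orbit the virial theorem gives K = −E_n.
E_n = −E_R·Z²/n², so K = E_R·Z²/n² = 13.61 × 4²/7² = 4.444 eV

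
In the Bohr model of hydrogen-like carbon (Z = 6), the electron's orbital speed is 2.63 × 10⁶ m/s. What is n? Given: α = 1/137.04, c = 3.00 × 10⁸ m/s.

v_n = Zαc/n ⇒ n = Zαc/v = 6 × 0.00730 × 3.00 × 10⁸ / 2.63 × 10⁶ ≈ 4.99
n = 5

5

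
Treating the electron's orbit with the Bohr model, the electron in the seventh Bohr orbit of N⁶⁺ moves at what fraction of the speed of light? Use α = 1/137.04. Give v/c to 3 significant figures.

v_n = Zαc/n, so v/c = Zα/n = 7 × 0.00730 / 7 = 0.00730

0.00730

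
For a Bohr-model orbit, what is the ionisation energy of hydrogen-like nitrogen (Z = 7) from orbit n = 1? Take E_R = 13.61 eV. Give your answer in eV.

666.9 eV

E_n = −E_R·Z²/n² = −13.61 × 7²/1² eV = -666.9 eV
Ionisation energy = −E_n = 666.9 eV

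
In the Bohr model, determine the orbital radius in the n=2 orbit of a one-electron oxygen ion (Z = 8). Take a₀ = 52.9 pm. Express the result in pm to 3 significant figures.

r_n = n²a₀/Z = 2² × 52.9 / 8
    = 4 × 52.9 / 8 = 26.4 pm

26.4 pm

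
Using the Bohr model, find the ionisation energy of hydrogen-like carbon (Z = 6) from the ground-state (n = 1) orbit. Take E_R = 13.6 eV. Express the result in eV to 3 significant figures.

490 eV

E_n = −E_R·Z²/n² = −13.6 × 6²/1² eV = -490 eV
Ionisation energy = −E_n = 490 eV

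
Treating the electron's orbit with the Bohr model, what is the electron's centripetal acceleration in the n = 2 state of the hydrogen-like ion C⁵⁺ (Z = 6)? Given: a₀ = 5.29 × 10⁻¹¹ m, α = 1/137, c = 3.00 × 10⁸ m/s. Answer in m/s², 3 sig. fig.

1.22 × 10²⁴ m/s²

r = n²a₀/Z = 3.53 × 10⁻¹¹ m, v = Zαc/n = 6.57 × 10⁶ m/s
a = v²/r = (6.57 × 10⁶)² / 3.53 × 10⁻¹¹ = 1.22 × 10²⁴ m/s²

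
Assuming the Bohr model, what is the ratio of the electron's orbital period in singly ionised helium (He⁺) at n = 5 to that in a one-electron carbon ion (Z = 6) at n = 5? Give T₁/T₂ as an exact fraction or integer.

9

T ∝ Z^-2 · n^3
T₁/T₂ = (2/6)^-2 · (5/5)^3 = 9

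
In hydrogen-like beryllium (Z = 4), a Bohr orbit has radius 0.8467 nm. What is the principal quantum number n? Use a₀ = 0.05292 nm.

8

r_n = n²a₀/Z ⇒ n² = rZ/a₀ = 0.8467 × 4 / 0.05292 ≈ 64.00
n = 8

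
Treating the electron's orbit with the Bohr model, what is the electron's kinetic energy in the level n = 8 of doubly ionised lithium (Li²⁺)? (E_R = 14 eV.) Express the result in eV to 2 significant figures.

2.0 eV

For a Coulomb orbit the virial theorem gives K = −E_n.
E_n = −E_R·Z²/n², so K = E_R·Z²/n² = 14 × 3²/8² = 2.0 eV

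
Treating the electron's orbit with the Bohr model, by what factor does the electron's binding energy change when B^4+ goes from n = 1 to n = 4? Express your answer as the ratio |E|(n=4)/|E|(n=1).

|E| ∝ Z^2 · n^-2; with Z fixed, |E| ∝ n^-2.
|E|(n=4)/|E|(n=1) = (4/1)^-2 = 1/16

1/16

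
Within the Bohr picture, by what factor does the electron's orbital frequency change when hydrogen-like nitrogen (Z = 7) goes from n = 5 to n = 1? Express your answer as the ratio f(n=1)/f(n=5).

f ∝ Z^2 · n^-3; with Z fixed, f ∝ n^-3.
f(n=1)/f(n=5) = (1/5)^-3 = 125

125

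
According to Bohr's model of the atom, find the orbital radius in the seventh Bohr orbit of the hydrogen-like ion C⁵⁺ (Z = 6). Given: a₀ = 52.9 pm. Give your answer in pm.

432 pm

r_n = n²a₀/Z = 7² × 52.9 / 6
    = 49 × 52.9 / 6 = 432 pm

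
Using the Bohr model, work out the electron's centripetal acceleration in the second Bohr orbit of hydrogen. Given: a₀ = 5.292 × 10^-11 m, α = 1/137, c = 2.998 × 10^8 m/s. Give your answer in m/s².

r = n²a₀/Z = 2.117 × 10^-10 m, v = Zαc/n = 1.094 × 10^6 m/s
a = v²/r = (1.094 × 10^6)² / 2.117 × 10^-10 = 5.656 × 10^21 m/s²

5.656 × 10^21 m/s²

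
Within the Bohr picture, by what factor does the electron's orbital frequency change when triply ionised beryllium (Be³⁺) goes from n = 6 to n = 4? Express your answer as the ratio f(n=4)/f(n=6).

27/8

f ∝ Z^2 · n^-3; with Z fixed, f ∝ n^-3.
f(n=4)/f(n=6) = (4/6)^-3 = 27/8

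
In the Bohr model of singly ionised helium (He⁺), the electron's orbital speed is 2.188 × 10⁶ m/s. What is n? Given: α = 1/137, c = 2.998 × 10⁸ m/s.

2

v_n = Zαc/n ⇒ n = Zαc/v = 2 × 0.007299 × 2.998 × 10⁸ / 2.188 × 10⁶ ≈ 2.00
n = 2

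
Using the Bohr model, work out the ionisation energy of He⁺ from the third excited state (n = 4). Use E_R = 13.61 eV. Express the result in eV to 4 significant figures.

3.402 eV

E_n = −E_R·Z²/n² = −13.61 × 2²/4² eV = -3.402 eV
Ionisation energy = −E_n = 3.402 eV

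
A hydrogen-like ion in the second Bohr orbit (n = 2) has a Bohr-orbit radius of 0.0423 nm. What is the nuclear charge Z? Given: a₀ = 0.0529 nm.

r_n = n²a₀/Z ⇒ Z = n²a₀/r = 2² × 0.0529 / 0.0423 ≈ 5.00
Z = 5

5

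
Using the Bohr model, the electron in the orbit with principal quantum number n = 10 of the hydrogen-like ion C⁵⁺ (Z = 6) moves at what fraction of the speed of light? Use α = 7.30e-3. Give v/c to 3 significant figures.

v_n = Zαc/n, so v/c = Zα/n = 6 × 0.00730 / 10 = 0.00438

0.00438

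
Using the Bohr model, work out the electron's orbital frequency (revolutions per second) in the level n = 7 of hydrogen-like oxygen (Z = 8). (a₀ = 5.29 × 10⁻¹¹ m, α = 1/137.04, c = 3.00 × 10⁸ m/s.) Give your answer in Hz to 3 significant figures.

r = n²a₀/Z = 3.24 × 10⁻¹⁰ m, v = Zαc/n = 2.50 × 10⁶ m/s
f = v/(2πr) = 1.23 × 10¹⁵ Hz

1.23 × 10¹⁵ Hz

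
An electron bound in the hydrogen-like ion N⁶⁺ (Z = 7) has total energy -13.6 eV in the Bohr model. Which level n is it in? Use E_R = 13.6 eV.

7

E_n = −E_R Z²/n² ⇒ n² = E_R Z²/(−E_n) = 13.6 × 7² / 13.6 ≈ 49.00
n = 7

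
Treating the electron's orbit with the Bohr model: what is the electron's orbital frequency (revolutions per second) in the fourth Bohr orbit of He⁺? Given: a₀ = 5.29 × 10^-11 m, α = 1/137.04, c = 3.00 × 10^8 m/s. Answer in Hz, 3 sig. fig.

r = n²a₀/Z = 4.23 × 10^-10 m, v = Zαc/n = 1.09 × 10^6 m/s
f = v/(2πr) = 4.12 × 10^14 Hz

4.12 × 10^14 Hz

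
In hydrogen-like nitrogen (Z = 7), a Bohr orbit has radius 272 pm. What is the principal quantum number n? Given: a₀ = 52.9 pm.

6

r_n = n²a₀/Z ⇒ n² = rZ/a₀ = 272 × 7 / 52.9 ≈ 35.99
n = 6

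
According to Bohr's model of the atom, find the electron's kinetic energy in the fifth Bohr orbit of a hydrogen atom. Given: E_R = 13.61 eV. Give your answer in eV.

For a Coulomb orbit the virial theorem gives K = −E_n.
E_n = −E_R·Z²/n², so K = E_R·Z²/n² = 13.61 × 1²/5² = 0.5444 eV

0.5444 eV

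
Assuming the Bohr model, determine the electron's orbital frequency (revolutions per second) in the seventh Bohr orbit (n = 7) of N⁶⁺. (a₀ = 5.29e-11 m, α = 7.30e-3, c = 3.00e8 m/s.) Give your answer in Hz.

9.41e14 Hz

r = n²a₀/Z = 3.70e-10 m, v = Zαc/n = 2.19e6 m/s
f = v/(2πr) = 9.41e14 Hz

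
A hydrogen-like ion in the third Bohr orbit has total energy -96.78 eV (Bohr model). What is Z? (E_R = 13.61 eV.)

8

E_n = −E_R Z²/n² ⇒ Z² = −E_n n²/E_R = 96.78 × 3² / 13.61 ≈ 64.00
Z = 8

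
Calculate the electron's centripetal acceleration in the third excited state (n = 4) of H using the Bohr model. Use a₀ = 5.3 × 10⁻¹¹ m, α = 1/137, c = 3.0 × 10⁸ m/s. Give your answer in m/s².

3.5 × 10²⁰ m/s²

r = n²a₀/Z = 8.5 × 10⁻¹⁰ m, v = Zαc/n = 5.5 × 10⁵ m/s
a = v²/r = (5.5 × 10⁵)² / 8.5 × 10⁻¹⁰ = 3.5 × 10²⁰ m/s²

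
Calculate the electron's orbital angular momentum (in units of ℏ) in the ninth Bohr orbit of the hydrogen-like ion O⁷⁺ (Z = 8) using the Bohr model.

9

L_n = nℏ, so L/ℏ = n = 9.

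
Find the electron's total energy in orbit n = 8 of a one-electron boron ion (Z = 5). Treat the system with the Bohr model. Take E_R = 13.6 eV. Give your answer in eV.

-5.31 eV

E_n = −E_R·Z²/n² = −13.6 × 5²/8² = -5.31 eV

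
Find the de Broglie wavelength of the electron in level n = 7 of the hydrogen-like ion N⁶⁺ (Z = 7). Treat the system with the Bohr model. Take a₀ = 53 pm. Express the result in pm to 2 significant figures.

The Bohr quantisation condition is nλ = 2πr_n.
r_n = n²a₀/Z = 370 pm
λ = 2πr_n/n = 2π·370/7 = 330 pm

330 pm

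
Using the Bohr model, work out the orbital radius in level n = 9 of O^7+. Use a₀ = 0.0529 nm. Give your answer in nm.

0.536 nm

r_n = n²a₀/Z = 9² × 0.0529 / 8
    = 81 × 0.0529 / 8 = 0.536 nm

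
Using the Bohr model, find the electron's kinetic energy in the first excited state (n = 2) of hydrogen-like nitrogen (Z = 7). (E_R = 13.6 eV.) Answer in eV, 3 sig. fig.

For a Coulomb orbit the virial theorem gives K = −E_n.
E_n = −E_R·Z²/n², so K = E_R·Z²/n² = 13.6 × 7²/2² = 167 eV

167 eV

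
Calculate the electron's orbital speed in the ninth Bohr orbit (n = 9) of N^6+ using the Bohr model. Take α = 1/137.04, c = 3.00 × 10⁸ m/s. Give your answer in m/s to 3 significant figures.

1.70 × 10⁶ m/s

v_n = Zαc/n = 7 × 0.00730 × 3.00 × 10⁸ / 9
    = 1.70 × 10⁶ m/s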